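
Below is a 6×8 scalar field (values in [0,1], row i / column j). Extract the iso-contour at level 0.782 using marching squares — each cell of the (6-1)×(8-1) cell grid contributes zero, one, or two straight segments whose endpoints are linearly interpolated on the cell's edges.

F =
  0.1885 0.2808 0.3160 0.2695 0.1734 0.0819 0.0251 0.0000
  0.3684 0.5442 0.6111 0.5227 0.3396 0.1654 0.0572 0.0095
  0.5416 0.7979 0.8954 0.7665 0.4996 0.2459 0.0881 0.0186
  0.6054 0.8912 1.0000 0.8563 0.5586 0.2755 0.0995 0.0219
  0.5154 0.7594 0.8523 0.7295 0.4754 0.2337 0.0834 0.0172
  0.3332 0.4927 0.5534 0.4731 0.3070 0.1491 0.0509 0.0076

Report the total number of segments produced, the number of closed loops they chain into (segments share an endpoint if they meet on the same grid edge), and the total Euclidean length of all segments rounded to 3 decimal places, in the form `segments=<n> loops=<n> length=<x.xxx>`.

segments=12 loops=1 length=8.087

cell (1,0): code 0100 → (1.937,1.000)–(2.000,0.938)
cell (1,1): code 1100 → (1.601,2.000)–(1.937,1.000)
cell (1,2): code 1000 → (2.000,2.880)–(1.601,2.000)
cell (2,0): code 0110 → (2.000,0.938)–(3.000,0.618)
cell (2,2): code 1101 → (2.173,3.000)–(2.000,2.880)
cell (2,3): code 1000 → (3.000,3.250)–(2.173,3.000)
cell (3,0): code 0010 → (3.000,0.618)–(3.829,1.000)
cell (3,1): code 0111 → (3.829,1.000)–(4.000,1.243)
cell (3,2): code 1011 → (4.000,2.572)–(3.586,3.000)
cell (3,3): code 0001 → (3.586,3.000)–(3.000,3.250)
cell (4,1): code 0010 → (4.000,1.243)–(4.235,2.000)
cell (4,2): code 0001 → (4.235,2.000)–(4.000,2.572)
total: 12 segments, chained into 1 closed loop(s), length Σ = 8.087096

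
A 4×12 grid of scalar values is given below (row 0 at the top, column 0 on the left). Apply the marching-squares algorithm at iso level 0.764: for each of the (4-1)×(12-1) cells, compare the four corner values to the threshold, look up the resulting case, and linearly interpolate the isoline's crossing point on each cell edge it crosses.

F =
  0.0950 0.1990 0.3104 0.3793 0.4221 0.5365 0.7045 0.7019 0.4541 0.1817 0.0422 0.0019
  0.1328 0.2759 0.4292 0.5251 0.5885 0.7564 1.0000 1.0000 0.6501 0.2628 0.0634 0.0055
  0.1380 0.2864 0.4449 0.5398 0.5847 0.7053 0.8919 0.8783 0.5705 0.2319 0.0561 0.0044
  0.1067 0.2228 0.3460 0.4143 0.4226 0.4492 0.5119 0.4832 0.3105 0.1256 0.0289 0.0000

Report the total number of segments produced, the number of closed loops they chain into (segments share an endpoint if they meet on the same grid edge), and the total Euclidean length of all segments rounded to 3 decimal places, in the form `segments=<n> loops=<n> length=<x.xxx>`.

segments=8 loops=1 length=7.615

cell (0,5): code 0100 → (0.201,6.000)–(1.000,5.031)
cell (0,6): code 1100 → (0.208,7.000)–(0.201,6.000)
cell (0,7): code 1000 → (1.000,7.674)–(0.208,7.000)
cell (1,5): code 0110 → (1.000,5.031)–(2.000,5.315)
cell (1,7): code 1001 → (2.000,7.371)–(1.000,7.674)
cell (2,5): code 0010 → (2.000,5.315)–(2.337,6.000)
cell (2,6): code 0011 → (2.337,6.000)–(2.289,7.000)
cell (2,7): code 0001 → (2.289,7.000)–(2.000,7.371)
total: 8 segments, chained into 1 closed loop(s), length Σ = 7.615379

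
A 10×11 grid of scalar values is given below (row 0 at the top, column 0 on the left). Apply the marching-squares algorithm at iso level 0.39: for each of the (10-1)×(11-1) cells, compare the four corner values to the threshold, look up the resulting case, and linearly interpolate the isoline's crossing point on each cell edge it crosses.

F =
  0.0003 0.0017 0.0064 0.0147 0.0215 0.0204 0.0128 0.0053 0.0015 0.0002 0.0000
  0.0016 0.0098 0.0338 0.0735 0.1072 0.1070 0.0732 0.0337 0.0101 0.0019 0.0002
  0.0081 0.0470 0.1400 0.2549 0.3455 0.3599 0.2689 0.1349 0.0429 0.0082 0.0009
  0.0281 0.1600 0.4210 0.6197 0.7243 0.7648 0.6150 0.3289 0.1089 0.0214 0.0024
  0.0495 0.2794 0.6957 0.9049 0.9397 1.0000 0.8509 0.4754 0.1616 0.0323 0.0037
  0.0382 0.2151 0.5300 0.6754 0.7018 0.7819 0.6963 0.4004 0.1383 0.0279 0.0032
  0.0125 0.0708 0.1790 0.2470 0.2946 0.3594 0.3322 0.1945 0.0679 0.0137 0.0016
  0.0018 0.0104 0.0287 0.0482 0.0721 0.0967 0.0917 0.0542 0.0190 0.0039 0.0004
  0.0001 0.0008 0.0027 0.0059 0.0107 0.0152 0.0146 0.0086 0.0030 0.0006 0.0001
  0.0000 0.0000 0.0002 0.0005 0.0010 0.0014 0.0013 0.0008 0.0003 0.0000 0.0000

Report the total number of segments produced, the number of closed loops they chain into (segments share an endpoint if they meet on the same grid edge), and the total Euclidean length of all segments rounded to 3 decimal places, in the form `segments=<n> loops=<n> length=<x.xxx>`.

cell (2,1): code 0100 → (2.890,2.000)–(3.000,1.881)
cell (2,2): code 1100 → (2.370,3.000)–(2.890,2.000)
cell (2,3): code 1100 → (2.117,4.000)–(2.370,3.000)
cell (2,4): code 1100 → (2.074,5.000)–(2.117,4.000)
cell (2,5): code 1100 → (2.350,6.000)–(2.074,5.000)
cell (2,6): code 1000 → (3.000,6.786)–(2.350,6.000)
cell (3,1): code 0110 → (3.000,1.881)–(4.000,1.266)
cell (3,6): code 1101 → (3.417,7.000)–(3.000,6.786)
cell (3,7): code 1000 → (4.000,7.272)–(3.417,7.000)
cell (4,1): code 0110 → (4.000,1.266)–(5.000,1.555)
cell (4,7): code 1001 → (5.000,7.040)–(4.000,7.272)
cell (5,1): code 0010 → (5.000,1.555)–(5.399,2.000)
cell (5,2): code 0011 → (5.399,2.000)–(5.666,3.000)
cell (5,3): code 0011 → (5.666,3.000)–(5.766,4.000)
cell (5,4): code 0011 → (5.766,4.000)–(5.928,5.000)
cell (5,5): code 0011 → (5.928,5.000)–(5.841,6.000)
cell (5,6): code 0011 → (5.841,6.000)–(5.051,7.000)
cell (5,7): code 0001 → (5.051,7.000)–(5.000,7.040)
total: 18 segments, chained into 1 closed loop(s), length Σ = 15.726074

segments=18 loops=1 length=15.726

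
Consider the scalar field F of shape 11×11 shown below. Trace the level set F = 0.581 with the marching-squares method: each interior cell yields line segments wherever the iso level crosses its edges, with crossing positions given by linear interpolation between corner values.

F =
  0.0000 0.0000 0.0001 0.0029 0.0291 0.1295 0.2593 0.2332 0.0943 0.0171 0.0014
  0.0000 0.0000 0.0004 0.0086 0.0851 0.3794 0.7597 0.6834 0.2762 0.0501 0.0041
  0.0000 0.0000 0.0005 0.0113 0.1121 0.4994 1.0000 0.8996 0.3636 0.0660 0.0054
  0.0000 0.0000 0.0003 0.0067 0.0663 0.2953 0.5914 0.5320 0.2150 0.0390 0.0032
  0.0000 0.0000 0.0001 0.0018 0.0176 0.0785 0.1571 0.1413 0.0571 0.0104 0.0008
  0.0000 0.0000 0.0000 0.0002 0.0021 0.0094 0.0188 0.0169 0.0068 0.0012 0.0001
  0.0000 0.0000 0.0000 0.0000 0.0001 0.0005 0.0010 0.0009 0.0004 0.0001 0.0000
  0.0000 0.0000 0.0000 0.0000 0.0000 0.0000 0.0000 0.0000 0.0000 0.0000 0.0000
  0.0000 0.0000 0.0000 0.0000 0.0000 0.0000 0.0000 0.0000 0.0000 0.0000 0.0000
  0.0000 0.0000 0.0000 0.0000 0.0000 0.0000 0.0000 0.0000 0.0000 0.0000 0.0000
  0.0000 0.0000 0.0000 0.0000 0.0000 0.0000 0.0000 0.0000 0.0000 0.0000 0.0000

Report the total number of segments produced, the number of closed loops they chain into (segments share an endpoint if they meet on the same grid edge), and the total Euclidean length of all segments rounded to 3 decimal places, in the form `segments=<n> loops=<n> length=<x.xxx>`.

segments=10 loops=1 length=7.448

cell (0,5): code 0100 → (0.643,6.000)–(1.000,5.530)
cell (0,6): code 1100 → (0.773,7.000)–(0.643,6.000)
cell (0,7): code 1000 → (1.000,7.251)–(0.773,7.000)
cell (1,5): code 0110 → (1.000,5.530)–(2.000,5.163)
cell (1,7): code 1001 → (2.000,7.594)–(1.000,7.251)
cell (2,5): code 0110 → (2.000,5.163)–(3.000,5.965)
cell (2,6): code 1011 → (3.000,6.175)–(2.867,7.000)
cell (2,7): code 0001 → (2.867,7.000)–(2.000,7.594)
cell (3,5): code 0010 → (3.000,5.965)–(3.024,6.000)
cell (3,6): code 0001 → (3.024,6.000)–(3.000,6.175)
total: 10 segments, chained into 1 closed loop(s), length Σ = 7.447646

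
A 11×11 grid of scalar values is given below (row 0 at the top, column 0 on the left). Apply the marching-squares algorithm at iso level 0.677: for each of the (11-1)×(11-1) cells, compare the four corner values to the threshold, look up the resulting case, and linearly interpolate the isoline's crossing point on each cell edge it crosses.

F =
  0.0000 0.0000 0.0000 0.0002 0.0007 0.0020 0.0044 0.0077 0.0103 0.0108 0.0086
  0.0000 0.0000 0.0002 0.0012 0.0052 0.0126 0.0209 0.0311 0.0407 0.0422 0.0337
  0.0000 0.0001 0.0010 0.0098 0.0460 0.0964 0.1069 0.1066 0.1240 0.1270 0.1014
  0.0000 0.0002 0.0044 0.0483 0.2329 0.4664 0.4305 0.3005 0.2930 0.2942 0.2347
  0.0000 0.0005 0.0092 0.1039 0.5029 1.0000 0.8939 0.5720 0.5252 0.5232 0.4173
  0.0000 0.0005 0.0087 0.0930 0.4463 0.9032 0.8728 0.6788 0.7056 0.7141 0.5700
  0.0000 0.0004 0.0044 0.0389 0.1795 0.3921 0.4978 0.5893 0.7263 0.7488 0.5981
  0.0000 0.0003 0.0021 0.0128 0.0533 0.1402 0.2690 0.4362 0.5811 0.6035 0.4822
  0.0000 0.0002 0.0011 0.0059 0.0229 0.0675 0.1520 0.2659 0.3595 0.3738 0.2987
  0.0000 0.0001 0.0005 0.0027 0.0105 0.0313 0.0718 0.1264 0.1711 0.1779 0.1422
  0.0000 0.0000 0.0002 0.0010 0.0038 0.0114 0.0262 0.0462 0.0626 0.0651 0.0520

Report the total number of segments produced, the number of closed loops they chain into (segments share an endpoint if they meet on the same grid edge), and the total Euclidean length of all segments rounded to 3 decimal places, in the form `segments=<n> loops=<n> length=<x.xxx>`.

cell (3,4): code 0100 → (3.395,5.000)–(4.000,4.350)
cell (3,5): code 1100 → (3.532,6.000)–(3.395,5.000)
cell (3,6): code 1000 → (4.000,6.674)–(3.532,6.000)
cell (4,4): code 0110 → (4.000,4.350)–(5.000,4.505)
cell (4,6): code 1101 → (4.983,7.000)–(4.000,6.674)
cell (4,7): code 1100 → (4.841,8.000)–(4.983,7.000)
cell (4,8): code 1100 → (4.806,9.000)–(4.841,8.000)
cell (4,9): code 1000 → (5.000,9.257)–(4.806,9.000)
cell (5,4): code 0010 → (5.000,4.505)–(5.443,5.000)
cell (5,5): code 0011 → (5.443,5.000)–(5.522,6.000)
cell (5,6): code 0011 → (5.522,6.000)–(5.020,7.000)
cell (5,7): code 0111 → (5.020,7.000)–(6.000,7.640)
cell (5,9): code 1001 → (6.000,9.476)–(5.000,9.257)
cell (6,7): code 0010 → (6.000,7.640)–(6.340,8.000)
cell (6,8): code 0011 → (6.340,8.000)–(6.494,9.000)
cell (6,9): code 0001 → (6.494,9.000)–(6.000,9.476)
total: 16 segments, chained into 1 closed loop(s), length Σ = 14.272156

segments=16 loops=1 length=14.272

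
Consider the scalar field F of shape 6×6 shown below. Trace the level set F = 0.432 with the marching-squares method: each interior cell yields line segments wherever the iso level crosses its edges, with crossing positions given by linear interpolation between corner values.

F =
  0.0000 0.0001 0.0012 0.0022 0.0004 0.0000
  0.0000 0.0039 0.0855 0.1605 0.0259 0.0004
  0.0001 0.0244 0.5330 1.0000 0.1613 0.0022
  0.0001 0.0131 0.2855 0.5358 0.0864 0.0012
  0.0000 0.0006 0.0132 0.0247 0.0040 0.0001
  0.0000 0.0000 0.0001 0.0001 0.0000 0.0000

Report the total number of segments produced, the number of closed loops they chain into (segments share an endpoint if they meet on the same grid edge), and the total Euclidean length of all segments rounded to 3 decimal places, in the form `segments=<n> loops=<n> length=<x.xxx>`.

segments=8 loops=1 length=5.506

cell (1,1): code 0100 → (1.774,2.000)–(2.000,1.801)
cell (1,2): code 1100 → (1.323,3.000)–(1.774,2.000)
cell (1,3): code 1000 → (2.000,3.677)–(1.323,3.000)
cell (2,1): code 0010 → (2.000,1.801)–(2.408,2.000)
cell (2,2): code 0111 → (2.408,2.000)–(3.000,2.585)
cell (2,3): code 1001 → (3.000,3.231)–(2.000,3.677)
cell (3,2): code 0010 → (3.000,2.585)–(3.203,3.000)
cell (3,3): code 0001 → (3.203,3.000)–(3.000,3.231)
total: 8 segments, chained into 1 closed loop(s), length Σ = 5.505531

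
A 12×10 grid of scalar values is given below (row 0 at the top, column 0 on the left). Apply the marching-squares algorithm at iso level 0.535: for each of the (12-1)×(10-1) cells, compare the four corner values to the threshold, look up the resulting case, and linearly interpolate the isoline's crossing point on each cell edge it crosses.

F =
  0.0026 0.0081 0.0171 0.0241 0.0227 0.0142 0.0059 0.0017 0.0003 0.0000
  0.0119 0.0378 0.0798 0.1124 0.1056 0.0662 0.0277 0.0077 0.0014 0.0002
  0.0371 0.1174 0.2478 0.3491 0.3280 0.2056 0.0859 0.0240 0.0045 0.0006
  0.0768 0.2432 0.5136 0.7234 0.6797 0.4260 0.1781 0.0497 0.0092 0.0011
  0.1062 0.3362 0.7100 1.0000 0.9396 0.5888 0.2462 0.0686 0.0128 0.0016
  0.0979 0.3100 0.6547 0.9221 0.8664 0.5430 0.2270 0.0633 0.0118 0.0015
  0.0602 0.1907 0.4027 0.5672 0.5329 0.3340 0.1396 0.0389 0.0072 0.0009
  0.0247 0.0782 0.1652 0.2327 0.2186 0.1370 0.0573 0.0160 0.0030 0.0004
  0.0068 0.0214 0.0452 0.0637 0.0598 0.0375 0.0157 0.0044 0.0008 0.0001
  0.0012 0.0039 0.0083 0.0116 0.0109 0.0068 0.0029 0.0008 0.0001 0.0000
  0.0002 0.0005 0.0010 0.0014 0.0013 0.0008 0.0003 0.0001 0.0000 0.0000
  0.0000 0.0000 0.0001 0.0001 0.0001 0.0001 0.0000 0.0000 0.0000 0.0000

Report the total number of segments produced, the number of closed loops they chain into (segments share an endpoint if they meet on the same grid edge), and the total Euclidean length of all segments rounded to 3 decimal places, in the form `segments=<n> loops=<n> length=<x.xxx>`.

cell (2,2): code 0100 → (2.497,3.000)–(3.000,2.102)
cell (2,3): code 1100 → (2.589,4.000)–(2.497,3.000)
cell (2,4): code 1000 → (3.000,4.570)–(2.589,4.000)
cell (3,1): code 0100 → (3.109,2.000)–(4.000,1.532)
cell (3,2): code 1110 → (3.000,2.102)–(3.109,2.000)
cell (3,4): code 1101 → (3.670,5.000)–(3.000,4.570)
cell (3,5): code 1000 → (4.000,5.157)–(3.670,5.000)
cell (4,1): code 0110 → (4.000,1.532)–(5.000,1.653)
cell (4,5): code 1001 → (5.000,5.025)–(4.000,5.157)
cell (5,1): code 0010 → (5.000,1.653)–(5.475,2.000)
cell (5,2): code 0111 → (5.475,2.000)–(6.000,2.804)
cell (5,3): code 1011 → (6.000,3.939)–(5.994,4.000)
cell (5,4): code 0011 → (5.994,4.000)–(5.038,5.000)
cell (5,5): code 0001 → (5.038,5.000)–(5.000,5.025)
cell (6,2): code 0010 → (6.000,2.804)–(6.096,3.000)
cell (6,3): code 0001 → (6.096,3.000)–(6.000,3.939)
total: 16 segments, chained into 1 closed loop(s), length Σ = 11.271218

segments=16 loops=1 length=11.271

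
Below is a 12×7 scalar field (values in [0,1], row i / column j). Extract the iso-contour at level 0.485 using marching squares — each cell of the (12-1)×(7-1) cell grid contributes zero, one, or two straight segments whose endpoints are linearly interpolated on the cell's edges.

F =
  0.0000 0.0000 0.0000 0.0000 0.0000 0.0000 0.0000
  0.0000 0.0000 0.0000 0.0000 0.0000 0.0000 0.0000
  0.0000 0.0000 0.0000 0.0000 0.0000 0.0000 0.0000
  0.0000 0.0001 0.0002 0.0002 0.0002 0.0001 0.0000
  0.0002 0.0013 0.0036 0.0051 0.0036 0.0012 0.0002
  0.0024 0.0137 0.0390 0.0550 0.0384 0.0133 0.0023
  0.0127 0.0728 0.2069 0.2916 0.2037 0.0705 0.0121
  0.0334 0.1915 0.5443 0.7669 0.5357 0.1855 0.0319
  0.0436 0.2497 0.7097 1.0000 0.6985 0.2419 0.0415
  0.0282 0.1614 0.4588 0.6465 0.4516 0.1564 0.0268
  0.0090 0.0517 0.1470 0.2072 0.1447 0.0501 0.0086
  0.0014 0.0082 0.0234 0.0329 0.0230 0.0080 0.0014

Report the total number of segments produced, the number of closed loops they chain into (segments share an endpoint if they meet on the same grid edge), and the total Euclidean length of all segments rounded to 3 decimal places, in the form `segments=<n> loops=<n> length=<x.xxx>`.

cell (6,1): code 0100 → (6.824,2.000)–(7.000,1.832)
cell (6,2): code 1100 → (6.407,3.000)–(6.824,2.000)
cell (6,3): code 1100 → (6.847,4.000)–(6.407,3.000)
cell (6,4): code 1000 → (7.000,4.145)–(6.847,4.000)
cell (7,1): code 0110 → (7.000,1.832)–(8.000,1.512)
cell (7,4): code 1001 → (8.000,4.468)–(7.000,4.145)
cell (8,1): code 0010 → (8.000,1.512)–(8.896,2.000)
cell (8,2): code 0111 → (8.896,2.000)–(9.000,2.140)
cell (8,3): code 1011 → (9.000,3.829)–(8.865,4.000)
cell (8,4): code 0001 → (8.865,4.000)–(8.000,4.468)
cell (9,2): code 0010 → (9.000,2.140)–(9.368,3.000)
cell (9,3): code 0001 → (9.368,3.000)–(9.000,3.829)
total: 12 segments, chained into 1 closed loop(s), length Σ = 8.968791

segments=12 loops=1 length=8.969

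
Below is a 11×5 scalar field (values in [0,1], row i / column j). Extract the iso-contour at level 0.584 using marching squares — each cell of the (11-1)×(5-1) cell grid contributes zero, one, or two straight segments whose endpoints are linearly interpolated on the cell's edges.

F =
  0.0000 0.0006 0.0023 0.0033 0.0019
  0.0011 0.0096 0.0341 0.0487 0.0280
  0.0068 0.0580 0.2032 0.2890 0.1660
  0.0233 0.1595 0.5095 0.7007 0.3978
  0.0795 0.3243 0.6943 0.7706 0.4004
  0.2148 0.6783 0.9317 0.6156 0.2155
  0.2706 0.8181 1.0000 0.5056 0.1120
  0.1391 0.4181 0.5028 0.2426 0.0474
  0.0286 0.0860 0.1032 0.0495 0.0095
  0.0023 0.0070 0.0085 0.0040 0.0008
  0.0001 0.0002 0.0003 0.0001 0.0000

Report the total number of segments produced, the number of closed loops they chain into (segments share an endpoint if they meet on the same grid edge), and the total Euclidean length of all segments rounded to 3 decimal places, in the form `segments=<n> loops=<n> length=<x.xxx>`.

cell (2,2): code 0100 → (2.717,3.000)–(3.000,2.390)
cell (2,3): code 1000 → (3.000,3.385)–(2.717,3.000)
cell (3,1): code 0100 → (3.403,2.000)–(4.000,1.702)
cell (3,2): code 1110 → (3.000,2.390)–(3.403,2.000)
cell (3,3): code 1001 → (4.000,3.504)–(3.000,3.385)
cell (4,0): code 0100 → (4.734,1.000)–(5.000,0.797)
cell (4,1): code 1110 → (4.000,1.702)–(4.734,1.000)
cell (4,3): code 1001 → (5.000,3.079)–(4.000,3.504)
cell (5,0): code 0110 → (5.000,0.797)–(6.000,0.572)
cell (5,2): code 1011 → (6.000,2.841)–(5.287,3.000)
cell (5,3): code 0001 → (5.287,3.000)–(5.000,3.079)
cell (6,0): code 0010 → (6.000,0.572)–(6.585,1.000)
cell (6,1): code 0011 → (6.585,1.000)–(6.837,2.000)
cell (6,2): code 0001 → (6.837,2.000)–(6.000,2.841)
total: 14 segments, chained into 1 closed loop(s), length Σ = 10.818665

segments=14 loops=1 length=10.819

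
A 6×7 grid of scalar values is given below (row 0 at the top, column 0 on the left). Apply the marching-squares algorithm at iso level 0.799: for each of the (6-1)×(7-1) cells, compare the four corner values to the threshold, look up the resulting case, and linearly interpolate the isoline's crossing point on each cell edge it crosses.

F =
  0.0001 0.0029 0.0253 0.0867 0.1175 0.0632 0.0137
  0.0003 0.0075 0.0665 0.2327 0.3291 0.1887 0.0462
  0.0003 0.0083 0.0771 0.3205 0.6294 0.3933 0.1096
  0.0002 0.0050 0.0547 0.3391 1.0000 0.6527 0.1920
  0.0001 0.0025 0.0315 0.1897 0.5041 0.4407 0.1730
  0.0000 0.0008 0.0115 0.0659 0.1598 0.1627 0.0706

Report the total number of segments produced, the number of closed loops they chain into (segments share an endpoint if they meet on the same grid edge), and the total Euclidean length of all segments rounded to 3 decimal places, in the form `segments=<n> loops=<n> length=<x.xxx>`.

cell (2,3): code 0100 → (2.458,4.000)–(3.000,3.696)
cell (2,4): code 1000 → (3.000,4.579)–(2.458,4.000)
cell (3,3): code 0010 → (3.000,3.696)–(3.405,4.000)
cell (3,4): code 0001 → (3.405,4.000)–(3.000,4.579)
total: 4 segments, chained into 1 closed loop(s), length Σ = 2.628286

segments=4 loops=1 length=2.628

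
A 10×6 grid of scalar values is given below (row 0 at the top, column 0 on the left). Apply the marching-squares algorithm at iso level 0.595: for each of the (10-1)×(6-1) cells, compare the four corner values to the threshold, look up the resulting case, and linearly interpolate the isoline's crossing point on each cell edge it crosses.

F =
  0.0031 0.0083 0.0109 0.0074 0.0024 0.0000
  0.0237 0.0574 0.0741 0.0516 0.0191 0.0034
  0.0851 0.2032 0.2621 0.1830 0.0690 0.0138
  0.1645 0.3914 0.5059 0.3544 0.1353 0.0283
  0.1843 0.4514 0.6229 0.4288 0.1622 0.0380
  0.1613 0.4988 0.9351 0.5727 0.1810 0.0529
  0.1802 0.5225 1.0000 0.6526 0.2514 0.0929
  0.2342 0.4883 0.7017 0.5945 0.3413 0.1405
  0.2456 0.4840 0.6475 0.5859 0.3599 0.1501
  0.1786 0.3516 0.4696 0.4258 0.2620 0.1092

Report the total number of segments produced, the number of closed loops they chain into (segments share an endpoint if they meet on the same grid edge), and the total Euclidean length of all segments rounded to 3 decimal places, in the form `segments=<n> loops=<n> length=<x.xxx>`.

segments=14 loops=1 length=10.477

cell (3,1): code 0100 → (3.762,2.000)–(4.000,1.837)
cell (3,2): code 1000 → (4.000,2.144)–(3.762,2.000)
cell (4,1): code 0110 → (4.000,1.837)–(5.000,1.220)
cell (4,2): code 1001 → (5.000,2.938)–(4.000,2.144)
cell (5,1): code 0110 → (5.000,1.220)–(6.000,1.152)
cell (5,2): code 1101 → (5.279,3.000)–(5.000,2.938)
cell (5,3): code 1000 → (6.000,3.144)–(5.279,3.000)
cell (6,1): code 0110 → (6.000,1.152)–(7.000,1.500)
cell (6,2): code 1011 → (7.000,2.995)–(6.991,3.000)
cell (6,3): code 0001 → (6.991,3.000)–(6.000,3.144)
cell (7,1): code 0110 → (7.000,1.500)–(8.000,1.679)
cell (7,2): code 1001 → (8.000,2.852)–(7.000,2.995)
cell (8,1): code 0010 → (8.000,1.679)–(8.295,2.000)
cell (8,2): code 0001 → (8.295,2.000)–(8.000,2.852)
total: 14 segments, chained into 1 closed loop(s), length Σ = 10.477082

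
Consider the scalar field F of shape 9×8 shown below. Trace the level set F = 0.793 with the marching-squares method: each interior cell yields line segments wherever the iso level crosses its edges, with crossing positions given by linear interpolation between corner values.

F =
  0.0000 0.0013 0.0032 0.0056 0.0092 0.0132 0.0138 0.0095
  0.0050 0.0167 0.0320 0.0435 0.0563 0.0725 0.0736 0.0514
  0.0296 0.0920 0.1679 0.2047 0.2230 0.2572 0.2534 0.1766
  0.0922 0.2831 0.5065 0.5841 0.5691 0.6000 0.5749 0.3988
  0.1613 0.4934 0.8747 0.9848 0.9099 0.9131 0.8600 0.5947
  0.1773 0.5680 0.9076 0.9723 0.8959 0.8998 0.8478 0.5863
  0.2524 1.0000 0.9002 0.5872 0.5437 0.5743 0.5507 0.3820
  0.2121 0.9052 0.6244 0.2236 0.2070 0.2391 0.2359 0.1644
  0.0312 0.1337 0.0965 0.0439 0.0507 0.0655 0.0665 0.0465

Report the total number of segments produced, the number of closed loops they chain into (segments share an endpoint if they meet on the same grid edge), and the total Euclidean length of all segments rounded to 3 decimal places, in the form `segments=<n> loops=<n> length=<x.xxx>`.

segments=20 loops=1 length=15.288

cell (3,1): code 0100 → (3.778,2.000)–(4.000,1.786)
cell (3,2): code 1100 → (3.521,3.000)–(3.778,2.000)
cell (3,3): code 1100 → (3.657,4.000)–(3.521,3.000)
cell (3,4): code 1100 → (3.616,5.000)–(3.657,4.000)
cell (3,5): code 1100 → (3.765,6.000)–(3.616,5.000)
cell (3,6): code 1000 → (4.000,6.253)–(3.765,6.000)
cell (4,1): code 0110 → (4.000,1.786)–(5.000,1.663)
cell (4,6): code 1001 → (5.000,6.210)–(4.000,6.253)
cell (5,0): code 0100 → (5.521,1.000)–(6.000,0.723)
cell (5,1): code 1110 → (5.000,1.663)–(5.521,1.000)
cell (5,2): code 1011 → (6.000,2.342)–(5.466,3.000)
cell (5,3): code 0011 → (5.466,3.000)–(5.292,4.000)
cell (5,4): code 0011 → (5.292,4.000)–(5.328,5.000)
cell (5,5): code 0011 → (5.328,5.000)–(5.184,6.000)
cell (5,6): code 0001 → (5.184,6.000)–(5.000,6.210)
cell (6,0): code 0110 → (6.000,0.723)–(7.000,0.838)
cell (6,1): code 1011 → (7.000,1.400)–(6.389,2.000)
cell (6,2): code 0001 → (6.389,2.000)–(6.000,2.342)
cell (7,0): code 0010 → (7.000,0.838)–(7.145,1.000)
cell (7,1): code 0001 → (7.145,1.000)–(7.000,1.400)
total: 20 segments, chained into 1 closed loop(s), length Σ = 15.288120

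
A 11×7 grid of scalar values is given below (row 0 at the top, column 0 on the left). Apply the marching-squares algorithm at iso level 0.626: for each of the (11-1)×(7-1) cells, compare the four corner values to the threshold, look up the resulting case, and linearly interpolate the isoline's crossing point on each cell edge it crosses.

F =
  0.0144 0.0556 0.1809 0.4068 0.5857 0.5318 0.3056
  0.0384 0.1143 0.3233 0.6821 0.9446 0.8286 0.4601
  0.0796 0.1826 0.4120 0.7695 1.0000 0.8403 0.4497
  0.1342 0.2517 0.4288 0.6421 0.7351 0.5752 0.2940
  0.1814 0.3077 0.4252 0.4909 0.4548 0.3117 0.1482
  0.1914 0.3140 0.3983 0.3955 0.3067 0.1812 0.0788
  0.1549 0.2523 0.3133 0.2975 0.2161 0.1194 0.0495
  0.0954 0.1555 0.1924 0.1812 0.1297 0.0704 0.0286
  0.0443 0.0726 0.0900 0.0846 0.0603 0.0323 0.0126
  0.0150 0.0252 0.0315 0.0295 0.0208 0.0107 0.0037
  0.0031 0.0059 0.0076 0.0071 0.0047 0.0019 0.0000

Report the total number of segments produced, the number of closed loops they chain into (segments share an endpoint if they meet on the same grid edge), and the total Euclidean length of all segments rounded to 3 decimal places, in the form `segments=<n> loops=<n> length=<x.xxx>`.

segments=12 loops=1 length=9.750

cell (0,2): code 0100 → (0.796,3.000)–(1.000,2.844)
cell (0,3): code 1100 → (0.112,4.000)–(0.796,3.000)
cell (0,4): code 1100 → (0.317,5.000)–(0.112,4.000)
cell (0,5): code 1000 → (1.000,5.550)–(0.317,5.000)
cell (1,2): code 0110 → (1.000,2.844)–(2.000,2.599)
cell (1,5): code 1001 → (2.000,5.549)–(1.000,5.550)
cell (2,2): code 0110 → (2.000,2.599)–(3.000,2.925)
cell (2,4): code 1011 → (3.000,4.682)–(2.808,5.000)
cell (2,5): code 0001 → (2.808,5.000)–(2.000,5.549)
cell (3,2): code 0010 → (3.000,2.925)–(3.106,3.000)
cell (3,3): code 0011 → (3.106,3.000)–(3.389,4.000)
cell (3,4): code 0001 → (3.389,4.000)–(3.000,4.682)
total: 12 segments, chained into 1 closed loop(s), length Σ = 9.750258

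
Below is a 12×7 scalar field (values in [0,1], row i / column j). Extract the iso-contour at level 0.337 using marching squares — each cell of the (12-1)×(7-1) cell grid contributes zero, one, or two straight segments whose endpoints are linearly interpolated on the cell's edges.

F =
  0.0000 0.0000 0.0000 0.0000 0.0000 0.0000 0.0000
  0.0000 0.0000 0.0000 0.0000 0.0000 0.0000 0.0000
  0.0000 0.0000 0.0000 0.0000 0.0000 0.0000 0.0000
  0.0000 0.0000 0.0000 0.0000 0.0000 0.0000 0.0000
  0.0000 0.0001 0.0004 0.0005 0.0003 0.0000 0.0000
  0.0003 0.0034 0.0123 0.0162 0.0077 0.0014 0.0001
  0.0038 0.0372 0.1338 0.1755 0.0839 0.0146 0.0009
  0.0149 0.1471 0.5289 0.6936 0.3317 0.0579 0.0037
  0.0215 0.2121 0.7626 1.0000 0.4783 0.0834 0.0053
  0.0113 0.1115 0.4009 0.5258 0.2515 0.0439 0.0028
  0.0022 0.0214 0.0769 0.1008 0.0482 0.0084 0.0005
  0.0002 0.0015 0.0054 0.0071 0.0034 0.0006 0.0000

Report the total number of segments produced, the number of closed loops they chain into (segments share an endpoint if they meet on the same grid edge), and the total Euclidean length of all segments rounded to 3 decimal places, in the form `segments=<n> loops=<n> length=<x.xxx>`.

segments=12 loops=1 length=9.520

cell (6,1): code 0100 → (6.514,2.000)–(7.000,1.497)
cell (6,2): code 1100 → (6.312,3.000)–(6.514,2.000)
cell (6,3): code 1000 → (7.000,3.985)–(6.312,3.000)
cell (7,1): code 0110 → (7.000,1.497)–(8.000,1.227)
cell (7,3): code 1101 → (7.036,4.000)–(7.000,3.985)
cell (7,4): code 1000 → (8.000,4.358)–(7.036,4.000)
cell (8,1): code 0110 → (8.000,1.227)–(9.000,1.779)
cell (8,3): code 1011 → (9.000,3.688)–(8.623,4.000)
cell (8,4): code 0001 → (8.623,4.000)–(8.000,4.358)
cell (9,1): code 0010 → (9.000,1.779)–(9.197,2.000)
cell (9,2): code 0011 → (9.197,2.000)–(9.444,3.000)
cell (9,3): code 0001 → (9.444,3.000)–(9.000,3.688)
total: 12 segments, chained into 1 closed loop(s), length Σ = 9.519589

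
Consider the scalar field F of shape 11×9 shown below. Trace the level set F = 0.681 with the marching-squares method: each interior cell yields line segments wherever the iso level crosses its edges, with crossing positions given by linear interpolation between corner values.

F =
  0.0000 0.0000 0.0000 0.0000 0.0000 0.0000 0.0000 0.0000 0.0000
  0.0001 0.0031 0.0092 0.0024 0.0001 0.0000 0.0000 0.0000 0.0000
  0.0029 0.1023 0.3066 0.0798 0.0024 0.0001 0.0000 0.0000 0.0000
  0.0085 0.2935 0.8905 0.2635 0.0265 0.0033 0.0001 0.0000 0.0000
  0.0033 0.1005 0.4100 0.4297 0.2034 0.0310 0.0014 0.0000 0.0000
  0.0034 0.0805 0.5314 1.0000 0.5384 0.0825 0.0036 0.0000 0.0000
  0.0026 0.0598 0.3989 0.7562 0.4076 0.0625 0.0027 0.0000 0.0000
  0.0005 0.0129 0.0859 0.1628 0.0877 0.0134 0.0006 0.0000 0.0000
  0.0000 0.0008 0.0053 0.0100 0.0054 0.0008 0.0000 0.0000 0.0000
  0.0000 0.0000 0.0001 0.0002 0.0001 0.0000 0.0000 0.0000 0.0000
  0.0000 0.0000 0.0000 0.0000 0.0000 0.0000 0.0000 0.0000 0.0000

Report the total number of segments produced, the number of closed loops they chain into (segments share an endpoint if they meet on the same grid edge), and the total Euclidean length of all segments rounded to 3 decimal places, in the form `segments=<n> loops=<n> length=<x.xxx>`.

cell (2,1): code 0100 → (2.641,2.000)–(3.000,1.649)
cell (2,2): code 1000 → (3.000,2.334)–(2.641,2.000)
cell (3,1): code 0010 → (3.000,1.649)–(3.436,2.000)
cell (3,2): code 0001 → (3.436,2.000)–(3.000,2.334)
cell (4,2): code 0100 → (4.441,3.000)–(5.000,2.319)
cell (4,3): code 1000 → (5.000,3.691)–(4.441,3.000)
cell (5,2): code 0110 → (5.000,2.319)–(6.000,2.790)
cell (5,3): code 1001 → (6.000,3.216)–(5.000,3.691)
cell (6,2): code 0010 → (6.000,2.790)–(6.127,3.000)
cell (6,3): code 0001 → (6.127,3.000)–(6.000,3.216)
total: 10 segments, chained into 2 closed loop(s), length Σ = 6.579471

segments=10 loops=2 length=6.579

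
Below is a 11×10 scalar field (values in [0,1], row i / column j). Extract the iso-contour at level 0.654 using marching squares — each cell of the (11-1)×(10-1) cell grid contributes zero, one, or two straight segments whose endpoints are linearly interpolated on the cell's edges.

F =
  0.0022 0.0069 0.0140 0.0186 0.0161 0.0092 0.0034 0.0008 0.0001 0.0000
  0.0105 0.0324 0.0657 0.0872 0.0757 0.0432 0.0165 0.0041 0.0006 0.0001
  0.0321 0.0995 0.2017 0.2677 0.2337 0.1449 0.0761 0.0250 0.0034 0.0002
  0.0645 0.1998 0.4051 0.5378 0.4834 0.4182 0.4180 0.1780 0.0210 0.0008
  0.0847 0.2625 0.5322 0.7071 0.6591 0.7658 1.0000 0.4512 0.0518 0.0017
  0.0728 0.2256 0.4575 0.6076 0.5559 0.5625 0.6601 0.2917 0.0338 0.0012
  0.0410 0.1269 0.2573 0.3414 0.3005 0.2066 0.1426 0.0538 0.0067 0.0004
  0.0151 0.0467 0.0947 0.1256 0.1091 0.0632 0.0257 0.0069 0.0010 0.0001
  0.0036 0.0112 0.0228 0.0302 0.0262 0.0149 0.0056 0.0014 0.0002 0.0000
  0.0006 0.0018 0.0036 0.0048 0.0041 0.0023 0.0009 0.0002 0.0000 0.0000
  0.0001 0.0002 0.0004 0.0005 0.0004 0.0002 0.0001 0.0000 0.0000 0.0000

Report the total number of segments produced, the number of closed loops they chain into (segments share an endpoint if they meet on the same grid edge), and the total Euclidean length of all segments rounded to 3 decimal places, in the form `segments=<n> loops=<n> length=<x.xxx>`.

cell (3,2): code 0100 → (3.686,3.000)–(4.000,2.696)
cell (3,3): code 1100 → (3.971,4.000)–(3.686,3.000)
cell (3,4): code 1100 → (3.678,5.000)–(3.971,4.000)
cell (3,5): code 1100 → (3.405,6.000)–(3.678,5.000)
cell (3,6): code 1000 → (4.000,6.630)–(3.405,6.000)
cell (4,2): code 0010 → (4.000,2.696)–(4.534,3.000)
cell (4,3): code 0011 → (4.534,3.000)–(4.049,4.000)
cell (4,4): code 0011 → (4.049,4.000)–(4.550,5.000)
cell (4,5): code 0111 → (4.550,5.000)–(5.000,5.938)
cell (4,6): code 1001 → (5.000,6.017)–(4.000,6.630)
cell (5,5): code 0010 → (5.000,5.938)–(5.012,6.000)
cell (5,6): code 0001 → (5.012,6.000)–(5.000,6.017)
total: 12 segments, chained into 1 closed loop(s), length Σ = 9.561876

segments=12 loops=1 length=9.562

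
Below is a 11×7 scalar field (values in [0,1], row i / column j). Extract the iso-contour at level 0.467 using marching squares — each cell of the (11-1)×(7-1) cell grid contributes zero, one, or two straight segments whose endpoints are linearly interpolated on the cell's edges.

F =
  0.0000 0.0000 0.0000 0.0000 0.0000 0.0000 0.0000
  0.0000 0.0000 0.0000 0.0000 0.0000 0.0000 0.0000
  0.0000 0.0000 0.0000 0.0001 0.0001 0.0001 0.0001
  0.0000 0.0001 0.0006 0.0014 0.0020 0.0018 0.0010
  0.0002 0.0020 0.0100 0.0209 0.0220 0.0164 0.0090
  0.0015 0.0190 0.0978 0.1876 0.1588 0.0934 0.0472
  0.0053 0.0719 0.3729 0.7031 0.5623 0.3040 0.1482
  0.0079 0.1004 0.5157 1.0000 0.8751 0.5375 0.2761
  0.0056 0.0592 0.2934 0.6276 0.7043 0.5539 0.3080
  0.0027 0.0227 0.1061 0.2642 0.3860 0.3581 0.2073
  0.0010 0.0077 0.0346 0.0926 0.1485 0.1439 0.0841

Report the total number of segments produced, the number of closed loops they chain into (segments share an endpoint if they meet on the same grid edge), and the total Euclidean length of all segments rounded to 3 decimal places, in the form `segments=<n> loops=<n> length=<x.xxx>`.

cell (5,2): code 0100 → (5.542,3.000)–(6.000,2.285)
cell (5,3): code 1100 → (5.764,4.000)–(5.542,3.000)
cell (5,4): code 1000 → (6.000,4.369)–(5.764,4.000)
cell (6,1): code 0100 → (6.659,2.000)–(7.000,1.883)
cell (6,2): code 1110 → (6.000,2.285)–(6.659,2.000)
cell (6,4): code 1101 → (6.698,5.000)–(6.000,4.369)
cell (6,5): code 1000 → (7.000,5.270)–(6.698,5.000)
cell (7,1): code 0010 → (7.000,1.883)–(7.219,2.000)
cell (7,2): code 0111 → (7.219,2.000)–(8.000,2.519)
cell (7,5): code 1001 → (8.000,5.353)–(7.000,5.270)
cell (8,2): code 0010 → (8.000,2.519)–(8.442,3.000)
cell (8,3): code 0011 → (8.442,3.000)–(8.746,4.000)
cell (8,4): code 0011 → (8.746,4.000)–(8.444,5.000)
cell (8,5): code 0001 → (8.444,5.000)–(8.000,5.353)
total: 14 segments, chained into 1 closed loop(s), length Σ = 10.235635

segments=14 loops=1 length=10.236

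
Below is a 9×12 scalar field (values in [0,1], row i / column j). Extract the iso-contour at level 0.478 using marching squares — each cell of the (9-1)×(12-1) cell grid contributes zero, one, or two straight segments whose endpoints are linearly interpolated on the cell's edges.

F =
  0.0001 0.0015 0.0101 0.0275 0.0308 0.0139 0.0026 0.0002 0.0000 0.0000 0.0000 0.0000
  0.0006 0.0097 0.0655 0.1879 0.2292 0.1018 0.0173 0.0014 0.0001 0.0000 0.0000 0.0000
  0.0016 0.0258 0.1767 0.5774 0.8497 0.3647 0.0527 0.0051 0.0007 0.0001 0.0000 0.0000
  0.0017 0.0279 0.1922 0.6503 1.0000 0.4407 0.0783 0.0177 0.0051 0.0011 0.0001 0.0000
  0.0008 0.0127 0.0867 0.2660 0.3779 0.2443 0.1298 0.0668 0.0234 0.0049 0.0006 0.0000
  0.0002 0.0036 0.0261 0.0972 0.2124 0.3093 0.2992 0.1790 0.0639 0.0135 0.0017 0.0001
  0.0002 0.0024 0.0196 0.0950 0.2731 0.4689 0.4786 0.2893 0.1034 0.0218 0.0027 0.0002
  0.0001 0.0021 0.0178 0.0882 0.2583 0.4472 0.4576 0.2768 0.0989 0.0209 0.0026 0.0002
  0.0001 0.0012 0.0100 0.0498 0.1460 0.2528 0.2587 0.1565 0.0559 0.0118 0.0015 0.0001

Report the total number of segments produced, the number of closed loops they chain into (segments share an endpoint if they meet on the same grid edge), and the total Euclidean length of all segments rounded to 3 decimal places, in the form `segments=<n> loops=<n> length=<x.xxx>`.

segments=12 loops=2 length=7.485

cell (1,2): code 0100 → (1.745,3.000)–(2.000,2.752)
cell (1,3): code 1100 → (1.401,4.000)–(1.745,3.000)
cell (1,4): code 1000 → (2.000,4.766)–(1.401,4.000)
cell (2,2): code 0110 → (2.000,2.752)–(3.000,2.624)
cell (2,4): code 1001 → (3.000,4.933)–(2.000,4.766)
cell (3,2): code 0010 → (3.000,2.624)–(3.448,3.000)
cell (3,3): code 0011 → (3.448,3.000)–(3.839,4.000)
cell (3,4): code 0001 → (3.839,4.000)–(3.000,4.933)
cell (5,5): code 0100 → (5.997,6.000)–(6.000,5.938)
cell (5,6): code 1000 → (6.000,6.003)–(5.997,6.000)
cell (6,5): code 0010 → (6.000,5.938)–(6.029,6.000)
cell (6,6): code 0001 → (6.029,6.000)–(6.000,6.003)
total: 12 segments, chained into 2 closed loop(s), length Σ = 7.485418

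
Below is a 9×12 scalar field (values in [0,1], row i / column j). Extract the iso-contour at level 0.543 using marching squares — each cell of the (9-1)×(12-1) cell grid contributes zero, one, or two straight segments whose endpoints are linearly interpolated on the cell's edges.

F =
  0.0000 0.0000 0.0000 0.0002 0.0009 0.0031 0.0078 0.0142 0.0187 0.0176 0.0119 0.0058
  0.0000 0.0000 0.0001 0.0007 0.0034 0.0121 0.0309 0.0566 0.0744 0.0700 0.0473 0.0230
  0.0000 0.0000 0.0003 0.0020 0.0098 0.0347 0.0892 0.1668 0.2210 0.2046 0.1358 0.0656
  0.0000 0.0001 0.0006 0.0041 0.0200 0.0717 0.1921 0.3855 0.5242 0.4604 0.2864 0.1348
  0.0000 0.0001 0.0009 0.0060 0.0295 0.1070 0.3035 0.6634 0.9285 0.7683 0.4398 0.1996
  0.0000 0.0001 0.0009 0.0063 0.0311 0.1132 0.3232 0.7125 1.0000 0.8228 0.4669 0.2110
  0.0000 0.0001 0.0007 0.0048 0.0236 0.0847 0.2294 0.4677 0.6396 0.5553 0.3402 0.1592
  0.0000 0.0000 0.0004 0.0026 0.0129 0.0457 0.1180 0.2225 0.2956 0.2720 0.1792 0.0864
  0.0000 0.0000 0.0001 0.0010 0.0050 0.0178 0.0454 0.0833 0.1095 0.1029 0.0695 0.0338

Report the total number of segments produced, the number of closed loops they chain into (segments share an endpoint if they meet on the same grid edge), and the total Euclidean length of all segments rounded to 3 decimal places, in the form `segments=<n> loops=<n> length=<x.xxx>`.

cell (3,6): code 0100 → (3.567,7.000)–(4.000,6.665)
cell (3,7): code 1100 → (3.047,8.000)–(3.567,7.000)
cell (3,8): code 1100 → (3.268,9.000)–(3.047,8.000)
cell (3,9): code 1000 → (4.000,9.686)–(3.268,9.000)
cell (4,6): code 0110 → (4.000,6.665)–(5.000,6.565)
cell (4,9): code 1001 → (5.000,9.786)–(4.000,9.686)
cell (5,6): code 0010 → (5.000,6.565)–(5.692,7.000)
cell (5,7): code 0111 → (5.692,7.000)–(6.000,7.438)
cell (5,9): code 1001 → (6.000,9.057)–(5.000,9.786)
cell (6,7): code 0010 → (6.000,7.438)–(6.281,8.000)
cell (6,8): code 0011 → (6.281,8.000)–(6.043,9.000)
cell (6,9): code 0001 → (6.043,9.000)–(6.000,9.057)
total: 12 segments, chained into 1 closed loop(s), length Σ = 10.030391

segments=12 loops=1 length=10.030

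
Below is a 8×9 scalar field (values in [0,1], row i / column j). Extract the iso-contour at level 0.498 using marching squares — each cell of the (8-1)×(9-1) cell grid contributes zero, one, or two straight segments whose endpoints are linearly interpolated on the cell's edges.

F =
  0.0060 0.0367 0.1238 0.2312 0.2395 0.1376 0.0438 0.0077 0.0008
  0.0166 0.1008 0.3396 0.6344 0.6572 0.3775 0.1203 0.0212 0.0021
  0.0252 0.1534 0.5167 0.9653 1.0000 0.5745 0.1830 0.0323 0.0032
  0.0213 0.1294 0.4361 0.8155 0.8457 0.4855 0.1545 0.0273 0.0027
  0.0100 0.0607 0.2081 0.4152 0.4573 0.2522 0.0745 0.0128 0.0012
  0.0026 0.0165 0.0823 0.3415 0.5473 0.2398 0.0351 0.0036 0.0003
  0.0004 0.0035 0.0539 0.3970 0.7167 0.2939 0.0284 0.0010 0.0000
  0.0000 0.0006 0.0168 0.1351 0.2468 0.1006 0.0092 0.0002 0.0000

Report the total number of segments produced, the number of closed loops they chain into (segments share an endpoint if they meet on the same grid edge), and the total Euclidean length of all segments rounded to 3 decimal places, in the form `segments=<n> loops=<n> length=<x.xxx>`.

cell (0,2): code 0100 → (0.662,3.000)–(1.000,2.537)
cell (0,3): code 1100 → (0.619,4.000)–(0.662,3.000)
cell (0,4): code 1000 → (1.000,4.569)–(0.619,4.000)
cell (1,1): code 0100 → (1.894,2.000)–(2.000,1.949)
cell (1,2): code 1110 → (1.000,2.537)–(1.894,2.000)
cell (1,4): code 1101 → (1.612,5.000)–(1.000,4.569)
cell (1,5): code 1000 → (2.000,5.195)–(1.612,5.000)
cell (2,1): code 0010 → (2.000,1.949)–(2.232,2.000)
cell (2,2): code 0111 → (2.232,2.000)–(3.000,2.163)
cell (2,4): code 1011 → (3.000,4.965)–(2.860,5.000)
cell (2,5): code 0001 → (2.860,5.000)–(2.000,5.195)
cell (3,2): code 0010 → (3.000,2.163)–(3.793,3.000)
cell (3,3): code 0011 → (3.793,3.000)–(3.895,4.000)
cell (3,4): code 0001 → (3.895,4.000)–(3.000,4.965)
cell (4,3): code 0100 → (4.452,4.000)–(5.000,3.760)
cell (4,4): code 1000 → (5.000,4.160)–(4.452,4.000)
cell (5,3): code 0110 → (5.000,3.760)–(6.000,3.316)
cell (5,4): code 1001 → (6.000,4.517)–(5.000,4.160)
cell (6,3): code 0010 → (6.000,3.316)–(6.465,4.000)
cell (6,4): code 0001 → (6.465,4.000)–(6.000,4.517)
total: 20 segments, chained into 2 closed loop(s), length Σ = 14.974466

segments=20 loops=2 length=14.974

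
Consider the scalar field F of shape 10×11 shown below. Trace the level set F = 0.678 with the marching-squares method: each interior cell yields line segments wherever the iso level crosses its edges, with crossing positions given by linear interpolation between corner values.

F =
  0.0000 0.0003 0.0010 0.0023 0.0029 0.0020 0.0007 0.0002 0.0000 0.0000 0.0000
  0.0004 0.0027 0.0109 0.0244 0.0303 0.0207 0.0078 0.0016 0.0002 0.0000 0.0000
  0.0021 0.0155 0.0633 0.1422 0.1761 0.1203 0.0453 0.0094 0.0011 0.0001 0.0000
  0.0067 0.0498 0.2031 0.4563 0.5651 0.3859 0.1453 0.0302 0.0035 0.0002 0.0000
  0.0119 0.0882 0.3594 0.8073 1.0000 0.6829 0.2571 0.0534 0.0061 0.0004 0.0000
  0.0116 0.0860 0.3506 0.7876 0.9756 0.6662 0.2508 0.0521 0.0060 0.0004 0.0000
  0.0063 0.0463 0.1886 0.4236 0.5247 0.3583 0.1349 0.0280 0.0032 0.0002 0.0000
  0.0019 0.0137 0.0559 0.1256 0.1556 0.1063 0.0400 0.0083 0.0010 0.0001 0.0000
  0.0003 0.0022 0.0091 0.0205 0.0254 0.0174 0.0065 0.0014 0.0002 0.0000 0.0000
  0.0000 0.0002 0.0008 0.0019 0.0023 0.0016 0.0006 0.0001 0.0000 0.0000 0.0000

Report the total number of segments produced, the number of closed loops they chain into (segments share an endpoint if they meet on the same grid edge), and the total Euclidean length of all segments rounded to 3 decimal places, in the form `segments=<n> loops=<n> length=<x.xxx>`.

cell (3,2): code 0100 → (3.632,3.000)–(4.000,2.711)
cell (3,3): code 1100 → (3.260,4.000)–(3.632,3.000)
cell (3,4): code 1100 → (3.984,5.000)–(3.260,4.000)
cell (3,5): code 1000 → (4.000,5.012)–(3.984,5.000)
cell (4,2): code 0110 → (4.000,2.711)–(5.000,2.749)
cell (4,4): code 1011 → (5.000,4.962)–(4.293,5.000)
cell (4,5): code 0001 → (4.293,5.000)–(4.000,5.012)
cell (5,2): code 0010 → (5.000,2.749)–(5.301,3.000)
cell (5,3): code 0011 → (5.301,3.000)–(5.660,4.000)
cell (5,4): code 0001 → (5.660,4.000)–(5.000,4.962)
total: 10 segments, chained into 1 closed loop(s), length Σ = 7.412438

segments=10 loops=1 length=7.412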